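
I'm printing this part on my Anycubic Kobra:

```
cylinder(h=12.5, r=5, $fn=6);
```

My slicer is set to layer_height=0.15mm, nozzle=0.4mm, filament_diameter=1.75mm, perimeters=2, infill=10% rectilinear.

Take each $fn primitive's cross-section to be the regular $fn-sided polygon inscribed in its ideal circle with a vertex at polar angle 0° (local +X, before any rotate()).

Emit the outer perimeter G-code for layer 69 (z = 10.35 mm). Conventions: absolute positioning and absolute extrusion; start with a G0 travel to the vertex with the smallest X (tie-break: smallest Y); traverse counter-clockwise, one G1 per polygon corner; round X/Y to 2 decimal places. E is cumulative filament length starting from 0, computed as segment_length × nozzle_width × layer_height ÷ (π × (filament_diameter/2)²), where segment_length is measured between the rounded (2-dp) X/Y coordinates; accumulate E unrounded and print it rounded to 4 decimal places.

G0 X-5.00 Y0.00 Z10.35
G1 X-2.50 Y-4.33 E0.1247
G1 X2.50 Y-4.33 E0.2494
G1 X5.00 Y0.00 E0.3742
G1 X2.50 Y4.33 E0.4989
G1 X-2.50 Y4.33 E0.6236
G1 X-5.00 Y0.00 E0.7483

At z = 10.35 mm: the r=5 cylinder gives a regular 6-gon of circumradius 5 (constant along its height). The outline is a single polygon with 6 vertices. Extrusion per mm of travel: 0.4 × 0.15 / (π × 0.875²) = 0.024945. Accumulating E over each segment gives final E = 0.7483.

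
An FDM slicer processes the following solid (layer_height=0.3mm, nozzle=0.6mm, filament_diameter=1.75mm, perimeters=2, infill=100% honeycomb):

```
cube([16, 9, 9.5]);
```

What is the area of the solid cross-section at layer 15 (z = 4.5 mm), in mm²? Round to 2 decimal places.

At z = 4.5 mm: the cube (footprint 16×9) is included at this height (area 144.00 mm²). Overall, the cross-section is a single solid region. Net area = 144.00 mm².

144.00 mm²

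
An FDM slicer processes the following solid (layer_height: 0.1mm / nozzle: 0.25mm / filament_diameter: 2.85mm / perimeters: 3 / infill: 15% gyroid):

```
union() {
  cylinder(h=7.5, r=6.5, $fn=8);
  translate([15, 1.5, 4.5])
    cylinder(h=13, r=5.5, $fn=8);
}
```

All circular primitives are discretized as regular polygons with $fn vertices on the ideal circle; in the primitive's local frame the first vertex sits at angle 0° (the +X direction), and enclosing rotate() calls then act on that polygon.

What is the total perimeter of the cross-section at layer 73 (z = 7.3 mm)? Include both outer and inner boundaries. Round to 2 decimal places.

73.48 mm

At z = 7.3 mm: the cylinder: section is a regular 8-gon, circumradius r=6.5 (perimeter = 2·8·6.500·sin(180°/8) = 39.80 mm); the r=5.5 cylinder at (15, 1.5) contributes a regular 8-gon of circumradius 5.5 (perimeter = 2·8·5.500·sin(180°/8) = 33.68 mm); Taking the union: the 2 present regions are separate (no shared area or edge), so areas and boundary lengths simply add and each stays a separate island — boundary = 73.48 mm. Overall, the cross-section has 2 separate islands. Total boundary length (outer) = 73.48 mm.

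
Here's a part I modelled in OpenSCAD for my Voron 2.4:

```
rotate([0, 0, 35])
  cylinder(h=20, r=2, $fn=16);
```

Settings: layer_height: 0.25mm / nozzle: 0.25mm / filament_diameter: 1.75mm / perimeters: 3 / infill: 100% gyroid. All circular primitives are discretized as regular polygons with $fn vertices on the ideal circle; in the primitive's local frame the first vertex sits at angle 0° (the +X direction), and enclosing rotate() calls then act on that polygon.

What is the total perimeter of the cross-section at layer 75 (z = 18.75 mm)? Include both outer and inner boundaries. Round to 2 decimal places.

12.49 mm

At z = 18.75 mm: the r=2 cylinder contributes a regular 16-gon of circumradius 2 (perimeter = 2·16·2.000·sin(180°/16) = 12.49 mm); (rotated 35° about Z; rotation is an isometry so areas/perimeters/island counts are preserved). Overall, the cross-section is a single solid region. Total boundary length (outer) = 12.49 mm.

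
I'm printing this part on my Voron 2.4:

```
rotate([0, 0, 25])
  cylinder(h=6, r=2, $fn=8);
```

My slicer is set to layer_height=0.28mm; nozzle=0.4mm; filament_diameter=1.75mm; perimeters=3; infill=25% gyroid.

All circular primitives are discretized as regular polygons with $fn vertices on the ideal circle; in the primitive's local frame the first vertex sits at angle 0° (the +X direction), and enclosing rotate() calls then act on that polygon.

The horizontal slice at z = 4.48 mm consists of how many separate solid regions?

At z = 4.48 mm: the r=2 cylinder gives a regular 8-gon of circumradius 2 (constant along its height); (whole slice rotated 25° about Z — lengths, areas and connectivity unchanged). The result has 1 disconnected region.

1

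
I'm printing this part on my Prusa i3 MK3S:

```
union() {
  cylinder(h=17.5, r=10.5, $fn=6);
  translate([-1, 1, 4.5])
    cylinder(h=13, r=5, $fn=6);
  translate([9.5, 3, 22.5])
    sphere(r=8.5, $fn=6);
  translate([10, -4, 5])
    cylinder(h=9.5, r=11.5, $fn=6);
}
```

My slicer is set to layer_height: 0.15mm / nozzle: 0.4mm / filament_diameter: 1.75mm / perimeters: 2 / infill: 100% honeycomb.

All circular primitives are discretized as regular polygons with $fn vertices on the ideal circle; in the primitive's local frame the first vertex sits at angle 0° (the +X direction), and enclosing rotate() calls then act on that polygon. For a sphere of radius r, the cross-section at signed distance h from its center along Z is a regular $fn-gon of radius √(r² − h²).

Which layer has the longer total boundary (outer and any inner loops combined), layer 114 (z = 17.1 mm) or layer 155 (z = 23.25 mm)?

layer 114 (z = 17.1 mm)

Layer 114 (z = 17.1): the r=10.5 cylinder gives a regular 6-gon of circumradius 10.5 (constant along its height) (perimeter = 2·6·10.500·sin(180°/6) = 63.00 mm); the r=5 cylinder at (-1, 1) contributes a regular 6-gon of circumradius 5 (perimeter = 2·6·5.000·sin(180°/6) = 30.00 mm); the r=8.5 sphere at (9.5, 3) slices to a regular 6-gon of circumradius 6.564 (√(r²−h²) with h=5.4 from center) (perimeter = 2·6·6.564·sin(180°/6) = 39.39 mm); the cylinder at (10, -4) is not intersected at this z (z outside [5, 14.5]); Taking the union: the regions partially overlap (shared area 108.67 mm²), so the edge portions inside another operand are dropped and the merged outline is re-measured after clipping — boundary = 74.86 mm. So its perimeter = 74.86 mm. Layer 155 (z = 23.25): the cylinder is not intersected at this z (z outside [0, 17.5]); the cylinder at (-1, 1) is not intersected at this z (z outside [4.5, 17.5]); the r=8.5 sphere at (9.5, 3) contributes a regular 6-gon of circumradius √(8.5²−0.75²) = 8.467 (perimeter = 2·6·8.467·sin(180°/6) = 50.80 mm); the cylinder at (10, -4) is absent (z outside [5, 14.5]); Taking the union: only the r=8.5 sphere at (9.5, 3) is present, so the union is just that shape — boundary = 50.80 mm. So its perimeter = 50.80 mm. Layer 114 is larger (74.86 vs 50.80 mm).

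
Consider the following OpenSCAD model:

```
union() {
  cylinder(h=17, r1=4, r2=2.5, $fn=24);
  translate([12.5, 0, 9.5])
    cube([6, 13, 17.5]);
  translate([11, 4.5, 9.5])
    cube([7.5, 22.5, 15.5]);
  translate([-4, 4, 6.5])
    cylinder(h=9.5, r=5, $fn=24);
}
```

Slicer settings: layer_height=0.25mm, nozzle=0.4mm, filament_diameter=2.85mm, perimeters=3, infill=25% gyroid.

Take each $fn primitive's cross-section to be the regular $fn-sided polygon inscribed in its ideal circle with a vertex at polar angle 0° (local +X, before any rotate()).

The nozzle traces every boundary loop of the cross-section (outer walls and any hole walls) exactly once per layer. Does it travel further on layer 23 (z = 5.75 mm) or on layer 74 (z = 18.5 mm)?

Layer 23 (z = 5.75): the cone contributes a regular 24-gon of circumradius 3.493 (interpolated between r1=4 and r2=2.5 at t=0.338) (perimeter = 2·24·3.493·sin(180°/24) = 21.88 mm); the cube at (12.5, 0) is absent (z outside [9.5, 27]); the cube at (11, 4.5) does not reach this height (z outside [9.5, 25]); the cylinder at (-4, 4) does not reach this height (z outside [6.5, 16]); Taking the union: only the cone is present, so the union is just that shape — boundary = 21.88 mm. So its perimeter = 21.88 mm. Layer 74 (z = 18.5): the cone is absent (z outside [0, 17]); the cube at (12.5, 0) (footprint 6×13) is included at this height (perimeter 38.00 mm); the 7.5×22.5 cube at (11, 4.5) contributes its full rectangle (perimeter 60.00 mm); the cylinder at (-4, 4) is not intersected at this z (z outside [6.5, 16]); Merging all regions: the regions partially overlap (shared area 51.00 mm²), so the edge portions inside another operand are dropped and the merged outline is re-measured after clipping — boundary = 69.00 mm. So its perimeter = 69.00 mm. Layer 74 is larger (69.00 vs 21.88 mm).

layer 74 (z = 18.5 mm)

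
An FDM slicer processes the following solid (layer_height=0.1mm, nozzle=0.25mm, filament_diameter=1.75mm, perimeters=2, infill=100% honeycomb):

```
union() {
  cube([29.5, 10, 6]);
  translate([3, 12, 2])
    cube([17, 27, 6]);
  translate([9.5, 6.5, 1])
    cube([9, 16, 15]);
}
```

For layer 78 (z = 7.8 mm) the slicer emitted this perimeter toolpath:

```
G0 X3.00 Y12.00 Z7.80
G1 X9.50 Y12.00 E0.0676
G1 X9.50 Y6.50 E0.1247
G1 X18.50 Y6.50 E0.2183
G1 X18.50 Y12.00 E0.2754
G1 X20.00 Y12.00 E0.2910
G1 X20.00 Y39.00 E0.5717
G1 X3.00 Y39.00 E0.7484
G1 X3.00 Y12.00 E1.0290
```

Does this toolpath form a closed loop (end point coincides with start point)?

Start point (G0): (3.00, 12.00). End point (last G1): the path returns to the start — closed.

yes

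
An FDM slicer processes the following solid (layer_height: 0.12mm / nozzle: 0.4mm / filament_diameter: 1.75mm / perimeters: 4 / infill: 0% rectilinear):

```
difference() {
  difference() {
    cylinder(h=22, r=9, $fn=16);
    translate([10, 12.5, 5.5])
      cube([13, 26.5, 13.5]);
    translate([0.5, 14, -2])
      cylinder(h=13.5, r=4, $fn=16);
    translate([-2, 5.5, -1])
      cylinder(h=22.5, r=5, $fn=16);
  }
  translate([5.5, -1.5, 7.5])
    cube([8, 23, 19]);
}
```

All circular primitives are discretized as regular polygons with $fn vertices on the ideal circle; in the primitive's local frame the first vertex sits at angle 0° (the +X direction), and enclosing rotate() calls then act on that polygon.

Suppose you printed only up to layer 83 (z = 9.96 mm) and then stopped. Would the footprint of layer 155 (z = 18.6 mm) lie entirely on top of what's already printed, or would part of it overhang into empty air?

Compare the two slices. At z = 9.96: the cylinder: section is a regular 16-gon, circumradius r=9 (area = (16/2)·9.000²·sin(360°/16) = 247.98 mm²); the cube at (10, 12.5) (footprint 13×26.5) is included at this height (area 344.50 mm²); the cylinder at (0.5, 14): section is a regular 16-gon, circumradius r=4 (area = (16/2)·4.000²·sin(360°/16) = 48.98 mm²); the r=5 cylinder at (-2, 5.5) contributes a regular 16-gon of circumradius 5 (area = (16/2)·5.000²·sin(360°/16) = 76.54 mm²); Subtracting the remaining from the first: starting from the r=9 cylinder (247.98 mm²), the 13×26.5 cube at (10, 12.5) misses the remaining region (no effect); the r=4 cylinder at (0.5, 14) misses the remaining region (no effect); the r=5 cylinder at (-2, 5.5) partially overlaps it — only the 63.17 mm² overlap (of its 76.54 mm²) is removed, clipping the outline — area = 184.81 mm²; the 8×23 cube at (5.5, -1.5) contributes its full rectangle (area 184.00 mm²); Taking the first minus the rest: starting from the result so far (184.81 mm²), the 8×23 cube at (5.5, -1.5) partially overlaps it — only the 21.52 mm² overlap (of its 184.00 mm²) is removed, clipping the outline — area = 163.28 mm². At z = 18.6: the cylinder: section is a regular 16-gon, circumradius r=9 (area = (16/2)·9.000²·sin(360°/16) = 247.98 mm²); the cube at (10, 12.5) (footprint 13×26.5) is included at this height (area 344.50 mm²); the cylinder at (0.5, 14) is absent (z outside [-2, 11.5]); the cylinder at (-2, 5.5): section is a regular 16-gon, circumradius r=5 (area = (16/2)·5.000²·sin(360°/16) = 76.54 mm²); After the difference (first − rest): starting from the r=9 cylinder (247.98 mm²), the 13×26.5 cube at (10, 12.5) misses the remaining region (no effect); the r=5 cylinder at (-2, 5.5) partially overlaps it — only the 63.17 mm² overlap (of its 76.54 mm²) is removed, clipping the outline — area = 184.81 mm²; the 8×23 cube at (5.5, -1.5) contributes its full rectangle (area 184.00 mm²); Taking the first minus the rest: starting from the result so far (184.81 mm²), the 8×23 cube at (5.5, -1.5) partially overlaps it — only the 21.52 mm² overlap (of its 184.00 mm²) is removed, clipping the outline — area = 163.28 mm². Checking containment: the cross-section at z = 18.6 is a subset of the cross-section at z = 9.96.

entirely on top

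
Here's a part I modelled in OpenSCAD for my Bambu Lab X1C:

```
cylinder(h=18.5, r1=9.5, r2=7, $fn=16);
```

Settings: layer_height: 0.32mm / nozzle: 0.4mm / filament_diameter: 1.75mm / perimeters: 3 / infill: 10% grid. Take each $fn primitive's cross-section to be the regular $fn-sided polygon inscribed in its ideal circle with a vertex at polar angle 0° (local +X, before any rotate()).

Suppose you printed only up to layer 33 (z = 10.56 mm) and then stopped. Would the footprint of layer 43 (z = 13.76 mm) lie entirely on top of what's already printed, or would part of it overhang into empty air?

entirely on top

Compare the two slices. At z = 10.56: the cone contributes a regular 16-gon of circumradius 8.073 (interpolated between r1=9.5 and r2=7 at t=0.571) (area = (16/2)·8.073²·sin(360°/16) = 199.52 mm²). At z = 13.76: the cone contributes a regular 16-gon of circumradius 7.641 (interpolated between r1=9.5 and r2=7 at t=0.744) (area = (16/2)·7.641²·sin(360°/16) = 178.72 mm²). Checking containment: the cross-section at z = 13.76 is a subset of the cross-section at z = 10.56.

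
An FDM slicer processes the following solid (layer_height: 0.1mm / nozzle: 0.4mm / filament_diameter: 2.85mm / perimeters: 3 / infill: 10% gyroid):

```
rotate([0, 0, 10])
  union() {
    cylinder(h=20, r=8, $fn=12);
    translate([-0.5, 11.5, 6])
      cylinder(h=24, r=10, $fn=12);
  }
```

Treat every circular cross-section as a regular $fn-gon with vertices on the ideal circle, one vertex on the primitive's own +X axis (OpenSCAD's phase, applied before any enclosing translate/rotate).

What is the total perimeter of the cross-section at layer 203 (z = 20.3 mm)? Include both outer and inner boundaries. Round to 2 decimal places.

62.12 mm

At z = 20.3 mm: the cylinder is not intersected at this z (z outside [0, 20]); the cylinder at (-0.5, 11.5): section is a regular 12-gon, circumradius r=10 (perimeter = 2·12·10.000·sin(180°/12) = 62.12 mm); Combining (union): only the r=10 cylinder at (-0.5, 11.5) is present, so the union is just that shape — boundary = 62.12 mm; (rotated 10° about Z; rotation is an isometry so areas/perimeters/island counts are preserved). Overall, the cross-section is a single solid region. Total boundary length (outer) = 62.12 mm.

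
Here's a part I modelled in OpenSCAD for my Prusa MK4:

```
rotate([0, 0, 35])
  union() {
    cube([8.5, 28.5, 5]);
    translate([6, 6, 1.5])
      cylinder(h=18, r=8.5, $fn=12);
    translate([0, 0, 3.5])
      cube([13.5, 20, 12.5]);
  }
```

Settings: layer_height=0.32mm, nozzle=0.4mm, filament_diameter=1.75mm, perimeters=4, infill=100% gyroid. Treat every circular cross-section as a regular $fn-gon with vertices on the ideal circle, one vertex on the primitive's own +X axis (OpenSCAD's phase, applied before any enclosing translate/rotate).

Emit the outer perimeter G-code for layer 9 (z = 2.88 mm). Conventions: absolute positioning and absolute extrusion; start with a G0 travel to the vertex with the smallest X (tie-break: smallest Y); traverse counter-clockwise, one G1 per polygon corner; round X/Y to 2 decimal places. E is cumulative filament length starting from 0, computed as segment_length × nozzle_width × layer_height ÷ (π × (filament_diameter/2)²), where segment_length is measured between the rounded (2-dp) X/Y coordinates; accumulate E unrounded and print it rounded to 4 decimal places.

G0 X-16.35 Y23.35 Z2.88
G1 X-6.66 Y9.51 E0.8991
G1 X-6.99 Y7.62 E1.0012
G1 X-5.49 Y3.48 E1.2355
G1 X-2.12 Y0.65 E1.4697
G1 X-0.22 Y0.32 E1.5723
G1 X0.00 Y0.00 E1.5930
G1 X0.32 Y0.22 E1.6137
G1 X2.21 Y-0.11 E1.7158
G1 X6.35 Y1.39 E1.9501
G1 X9.18 Y4.76 E2.1843
G1 X9.94 Y9.10 E2.4188
G1 X8.44 Y13.23 E2.6526
G1 X5.07 Y16.06 E2.8868
G1 X0.73 Y16.82 E3.1212
G1 X-0.97 Y16.20 E3.2175
G1 X-9.38 Y28.22 E3.9982
G1 X-16.35 Y23.35 E4.4507

At z = 2.88 mm: the 8.5×28.5 cube contributes its full rectangle; the r=8.5 cylinder at (6, 6) gives a regular 12-gon of circumradius 8.5 (constant along its height); the cube is not intersected at this z (z outside [3.5, 16]); Taking the union: the regions partially overlap (shared area 116.39 mm²), so overlapping operands fuse into one piece — 1 connected region; (rotated 35° about Z; rotation is an isometry so areas/perimeters/island counts are preserved). The outline is a single polygon with 17 vertices. Extrusion per mm of travel: 0.4 × 0.32 / (π × 0.875²) = 0.053216. Accumulating E over each segment gives final E = 4.4507.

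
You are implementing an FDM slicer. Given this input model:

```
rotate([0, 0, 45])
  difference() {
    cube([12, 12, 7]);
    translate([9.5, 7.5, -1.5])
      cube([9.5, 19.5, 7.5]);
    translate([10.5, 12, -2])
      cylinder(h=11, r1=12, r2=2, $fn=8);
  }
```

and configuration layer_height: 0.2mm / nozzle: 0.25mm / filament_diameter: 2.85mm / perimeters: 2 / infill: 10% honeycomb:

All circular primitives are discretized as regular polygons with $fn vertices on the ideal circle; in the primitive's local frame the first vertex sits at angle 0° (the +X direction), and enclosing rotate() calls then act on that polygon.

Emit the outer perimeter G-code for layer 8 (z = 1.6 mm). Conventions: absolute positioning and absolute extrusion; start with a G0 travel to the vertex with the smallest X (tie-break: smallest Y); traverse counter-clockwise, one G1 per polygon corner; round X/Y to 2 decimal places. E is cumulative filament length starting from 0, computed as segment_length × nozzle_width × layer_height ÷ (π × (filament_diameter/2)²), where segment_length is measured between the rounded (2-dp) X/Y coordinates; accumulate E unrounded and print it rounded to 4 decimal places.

G0 X-8.49 Y8.49 Z1.60
G1 X0.00 Y0.00 E0.0941
G1 X8.49 Y8.49 E0.1882
G1 X5.73 Y11.24 E0.2187
G1 X5.11 Y9.74 E0.2315
G1 X-1.06 Y7.18 E0.2838
G1 X-7.23 Y9.74 E0.3362
G1 X-8.49 Y8.49 E0.3501

At z = 1.6 mm: the 12×12 cube contributes its full rectangle; the cube at (9.5, 7.5) is present — its section is the full 9.5×19.5 rectangle; the cone at (10.5, 12) contributes a regular 8-gon of circumradius 8.727 (interpolated between r1=12 and r2=2 at t=0.327); After the difference (first − rest): starting from the 12×12 cube, the 9.5×19.5 cube at (9.5, 7.5) partially overlaps it — only the 11.25 mm² overlap (of its 185.25 mm²) is removed, clipping the outline; the cone at (10.5, 12) partially overlaps it — only the 55.23 mm² overlap (of its 215.43 mm²) is removed, clipping the outline — 1 connected region; (whole slice rotated 45° about Z — lengths, areas and connectivity unchanged). The outline is a single polygon with 7 vertices. Extrusion per mm of travel: 0.25 × 0.2 / (π × 1.425²) = 0.007838. Accumulating E over each segment gives final E = 0.3501.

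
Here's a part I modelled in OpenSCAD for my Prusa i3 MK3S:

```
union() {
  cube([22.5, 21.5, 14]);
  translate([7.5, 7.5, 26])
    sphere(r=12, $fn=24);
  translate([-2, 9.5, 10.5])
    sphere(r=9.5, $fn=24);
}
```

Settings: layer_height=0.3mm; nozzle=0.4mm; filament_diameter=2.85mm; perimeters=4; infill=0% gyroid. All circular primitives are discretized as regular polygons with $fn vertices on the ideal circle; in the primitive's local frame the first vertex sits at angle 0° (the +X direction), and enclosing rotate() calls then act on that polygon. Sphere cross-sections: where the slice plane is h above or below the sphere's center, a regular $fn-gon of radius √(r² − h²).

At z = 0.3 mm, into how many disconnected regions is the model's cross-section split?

At z = 0.3 mm: the cube is present — its section is the full 22.5×21.5 rectangle; the sphere at (7.5, 7.5) is absent (|z−center|=25.700 > r=12); the sphere at (-2, 9.5) is not intersected at this z (|z−center|=10.200 > r=9.5); Combining (union): only the 22.5×21.5 cube is present, so the union is just that shape — 1 connected region. The result has 1 disconnected region.

1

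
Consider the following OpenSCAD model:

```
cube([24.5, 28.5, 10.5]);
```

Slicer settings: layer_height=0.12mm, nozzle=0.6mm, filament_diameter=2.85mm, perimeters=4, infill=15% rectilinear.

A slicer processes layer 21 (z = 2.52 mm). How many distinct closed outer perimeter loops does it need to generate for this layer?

At z = 2.52 mm: the 24.5×28.5 cube contributes its full rectangle. The result has 1 disconnected region.

1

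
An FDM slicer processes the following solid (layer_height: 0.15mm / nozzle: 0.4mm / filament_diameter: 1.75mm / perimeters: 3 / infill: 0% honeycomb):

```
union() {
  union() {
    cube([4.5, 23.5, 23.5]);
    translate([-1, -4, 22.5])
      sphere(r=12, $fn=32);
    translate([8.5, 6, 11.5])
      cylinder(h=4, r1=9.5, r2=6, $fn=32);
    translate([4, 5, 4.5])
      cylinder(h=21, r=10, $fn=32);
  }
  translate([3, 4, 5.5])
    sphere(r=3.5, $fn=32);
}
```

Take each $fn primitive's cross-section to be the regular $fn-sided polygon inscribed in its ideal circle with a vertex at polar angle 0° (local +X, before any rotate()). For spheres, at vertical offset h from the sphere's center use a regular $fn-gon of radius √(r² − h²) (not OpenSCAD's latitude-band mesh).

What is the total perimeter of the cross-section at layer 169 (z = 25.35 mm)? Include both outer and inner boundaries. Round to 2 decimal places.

At z = 25.35 mm: the cube does not reach this height (z outside [0, 23.5]); the r=12 sphere at (-1, -4) contributes a regular 32-gon of circumradius √(12²−2.85²) = 11.657 (perimeter = 2·32·11.657·sin(180°/32) = 73.12 mm); the cone at (8.5, 6) does not reach this height (z outside [11.5, 15.5]); the r=10 cylinder at (4, 5) gives a regular 32-gon of circumradius 10 (constant along its height) (perimeter = 2·32·10.000·sin(180°/32) = 62.73 mm); Combining (union): the regions partially overlap (shared area 151.44 mm²), so the edge portions inside another operand are dropped and the merged outline is re-measured after clipping — boundary = 89.67 mm; the sphere at (3, 4) does not reach this height (|z−center|=19.850 > r=3.5); Combining (union): only that combined region is present, so the union is just that shape — boundary = 89.67 mm. Overall, the cross-section is a single solid region. Total boundary length (outer) = 89.67 mm.

89.67 mm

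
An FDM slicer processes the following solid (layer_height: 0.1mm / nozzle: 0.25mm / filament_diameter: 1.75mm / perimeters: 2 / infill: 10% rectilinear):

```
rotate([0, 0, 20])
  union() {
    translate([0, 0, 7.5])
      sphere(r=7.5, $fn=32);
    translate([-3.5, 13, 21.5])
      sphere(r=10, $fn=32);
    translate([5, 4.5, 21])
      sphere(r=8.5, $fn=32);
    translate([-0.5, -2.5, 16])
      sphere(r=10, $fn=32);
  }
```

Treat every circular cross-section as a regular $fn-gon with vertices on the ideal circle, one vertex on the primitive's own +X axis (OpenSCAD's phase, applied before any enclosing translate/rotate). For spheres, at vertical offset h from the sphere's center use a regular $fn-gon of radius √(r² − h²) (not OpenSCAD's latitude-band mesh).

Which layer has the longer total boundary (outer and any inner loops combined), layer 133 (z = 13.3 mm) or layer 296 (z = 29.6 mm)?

Layer 133 (z = 13.3): the r=7.5 sphere contributes a regular 32-gon of circumradius √(7.5²−5.8²) = 4.755 (perimeter = 2·32·4.755·sin(180°/32) = 29.83 mm); the sphere at (-3.5, 13): section is a regular 32-gon, circumradius = √(r²−h²) = √(10²−8.2²) = 5.724 (perimeter = 2·32·5.724·sin(180°/32) = 35.90 mm); the sphere at (5, 4.5): section is a regular 32-gon, circumradius = √(r²−h²) = √(8.5²−7.7²) = 3.600 (perimeter = 2·32·3.600·sin(180°/32) = 22.58 mm); the r=10 sphere at (-0.5, -2.5) contributes a regular 32-gon of circumradius √(10²−2.7²) = 9.629 (perimeter = 2·32·9.629·sin(180°/32) = 60.40 mm); Combining (union): the regions partially overlap (shared area 94.16 mm²), so the edge portions inside another operand are dropped and the merged outline is re-measured after clipping — boundary = 100.25 mm; (rotated 20° about Z; rotation is an isometry so areas/perimeters/island counts are preserved). So its perimeter = 100.25 mm. Layer 296 (z = 29.6): the sphere is not intersected at this z (|z−center|=22.100 > r=7.5); the r=10 sphere at (-3.5, 13) contributes a regular 32-gon of circumradius √(10²−8.1²) = 5.864 (perimeter = 2·32·5.864·sin(180°/32) = 36.79 mm); the sphere at (5, 4.5) is absent (|z−center|=8.600 > r=8.5); the sphere at (-0.5, -2.5) is not intersected at this z (|z−center|=13.600 > r=10); Merging all regions: only the r=10 sphere at (-3.5, 13) is present, so the union is just that shape — boundary = 36.79 mm; (whole slice rotated 20° about Z — lengths, areas and connectivity unchanged). So its perimeter = 36.79 mm. Layer 133 is larger (100.25 vs 36.79 mm).

layer 133 (z = 13.3 mm)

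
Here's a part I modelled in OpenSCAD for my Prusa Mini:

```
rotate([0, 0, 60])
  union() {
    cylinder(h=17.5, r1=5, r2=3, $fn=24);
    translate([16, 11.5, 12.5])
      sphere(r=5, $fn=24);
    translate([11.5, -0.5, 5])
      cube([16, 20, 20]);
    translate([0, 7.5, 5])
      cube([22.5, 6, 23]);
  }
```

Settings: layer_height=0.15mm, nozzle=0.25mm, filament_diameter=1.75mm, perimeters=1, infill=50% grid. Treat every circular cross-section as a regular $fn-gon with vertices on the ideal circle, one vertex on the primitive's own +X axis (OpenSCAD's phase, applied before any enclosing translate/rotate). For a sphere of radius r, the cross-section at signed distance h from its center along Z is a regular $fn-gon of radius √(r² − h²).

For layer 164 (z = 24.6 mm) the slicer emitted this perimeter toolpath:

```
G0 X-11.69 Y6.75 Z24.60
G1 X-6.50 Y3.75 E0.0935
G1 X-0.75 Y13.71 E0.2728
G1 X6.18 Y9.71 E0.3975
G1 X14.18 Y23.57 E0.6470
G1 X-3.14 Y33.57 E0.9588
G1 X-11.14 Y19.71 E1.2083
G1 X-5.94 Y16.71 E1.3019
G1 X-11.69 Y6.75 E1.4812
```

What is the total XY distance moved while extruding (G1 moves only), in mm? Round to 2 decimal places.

Sum the Euclidean lengths of each G1 segment: total = 95.01 mm.

95.01 mm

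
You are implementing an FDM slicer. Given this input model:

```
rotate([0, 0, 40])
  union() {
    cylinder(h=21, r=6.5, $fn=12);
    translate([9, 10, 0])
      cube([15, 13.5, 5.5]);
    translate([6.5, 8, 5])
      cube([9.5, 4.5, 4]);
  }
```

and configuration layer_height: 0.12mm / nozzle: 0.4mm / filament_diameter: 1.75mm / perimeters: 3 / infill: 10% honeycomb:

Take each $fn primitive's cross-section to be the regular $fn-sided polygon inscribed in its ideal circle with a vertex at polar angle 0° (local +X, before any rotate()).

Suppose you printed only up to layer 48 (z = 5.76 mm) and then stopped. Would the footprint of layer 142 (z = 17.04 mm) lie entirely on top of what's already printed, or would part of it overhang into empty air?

entirely on top

Compare the two slices. At z = 5.76: the cylinder: section is a regular 12-gon, circumradius r=6.5 (area = (12/2)·6.500²·sin(360°/12) = 126.75 mm²); the cube at (9, 10) does not reach this height (z outside [0, 5.5]); the cube at (6.5, 8) (footprint 9.5×4.5) is included at this height (area 42.75 mm²); Combining (union): the 2 present regions are separate (no shared area or edge), so areas and boundary lengths simply add and each stays a separate island — area = 169.50 mm²; (rotated 40° about Z; rotation is an isometry so areas/perimeters/island counts are preserved). At z = 17.04: the r=6.5 cylinder gives a regular 12-gon of circumradius 6.5 (constant along its height) (area = (12/2)·6.500²·sin(360°/12) = 126.75 mm²); the cube at (9, 10) is not intersected at this z (z outside [0, 5.5]); the cube at (6.5, 8) is absent (z outside [5, 9]); Combining (union): only the r=6.5 cylinder is present, so the union is just that shape — area = 126.75 mm²; (whole slice rotated 40° about Z — lengths, areas and connectivity unchanged). Checking containment: the cross-section at z = 17.04 is a subset of the cross-section at z = 5.76.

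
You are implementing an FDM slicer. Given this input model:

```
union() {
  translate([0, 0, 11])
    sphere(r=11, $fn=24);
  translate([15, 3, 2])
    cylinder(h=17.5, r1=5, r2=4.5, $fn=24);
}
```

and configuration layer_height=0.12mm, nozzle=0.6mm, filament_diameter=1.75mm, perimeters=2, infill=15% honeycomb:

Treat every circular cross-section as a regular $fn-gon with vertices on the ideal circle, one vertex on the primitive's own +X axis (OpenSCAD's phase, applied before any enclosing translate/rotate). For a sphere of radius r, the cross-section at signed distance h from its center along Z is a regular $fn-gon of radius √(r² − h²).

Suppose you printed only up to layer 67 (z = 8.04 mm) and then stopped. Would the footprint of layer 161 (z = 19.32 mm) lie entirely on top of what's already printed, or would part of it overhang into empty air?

entirely on top

Compare the two slices. At z = 8.04: the r=11 sphere contributes a regular 24-gon of circumradius √(11²−2.96²) = 10.594 (area = (24/2)·10.594²·sin(360°/24) = 348.59 mm²); the cone at (15, 3) contributes a regular 24-gon of circumradius 4.827 (interpolated between r1=5 and r2=4.5 at t=0.345) (area = (24/2)·4.827²·sin(360°/24) = 72.38 mm²); Taking the union: the regions partially overlap — summed areas 420.97 mm² minus the doubly-counted overlap 0.03 mm² gives 420.94 mm² — area = 420.94 mm². At z = 19.32: the r=11 sphere slices to a regular 24-gon of circumradius 7.196 (√(r²−h²) with h=8.32 from center) (area = (24/2)·7.196²·sin(360°/24) = 160.81 mm²); the cone at (15, 3): at t=0.990 of its height the radius interpolates to r₁+(r₂−r₁)t = 4.505, giving a regular 24-gon of that circumradius (area = (24/2)·4.505²·sin(360°/24) = 63.04 mm²); Taking the union: the 2 present regions are separate (no shared area or edge), so areas and boundary lengths simply add and each stays a separate island — area = 223.85 mm². Checking containment: the cross-section at z = 19.32 is a subset of the cross-section at z = 8.04.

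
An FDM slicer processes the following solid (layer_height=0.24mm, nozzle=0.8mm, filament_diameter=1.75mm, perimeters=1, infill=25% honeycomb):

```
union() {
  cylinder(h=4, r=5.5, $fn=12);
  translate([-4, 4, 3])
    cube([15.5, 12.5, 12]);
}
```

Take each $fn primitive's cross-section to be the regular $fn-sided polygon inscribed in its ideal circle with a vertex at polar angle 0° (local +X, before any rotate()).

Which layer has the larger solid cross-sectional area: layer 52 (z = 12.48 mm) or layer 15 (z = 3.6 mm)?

Layer 52 (z = 12.48): the cylinder is absent (z outside [0, 4]); the cube at (-4, 4) is present — its section is the full 15.5×12.5 rectangle (area 193.75 mm²); Combining (union): only the 15.5×12.5 cube at (-4, 4) is present, so the union is just that shape — area = 193.75 mm². So its area = 193.75 mm². Layer 15 (z = 3.6): the r=5.5 cylinder gives a regular 12-gon of circumradius 5.5 (constant along its height) (area = (12/2)·5.500²·sin(360°/12) = 90.75 mm²); the cube at (-4, 4) is present — its section is the full 15.5×12.5 rectangle (area 193.75 mm²); Taking the union: the regions partially overlap — summed areas 284.50 mm² minus the doubly-counted overlap 6.81 mm² gives 277.69 mm² — area = 277.69 mm². So its area = 277.69 mm². Layer 15 is larger (277.69 vs 193.75 mm²).

layer 15 (z = 3.6 mm)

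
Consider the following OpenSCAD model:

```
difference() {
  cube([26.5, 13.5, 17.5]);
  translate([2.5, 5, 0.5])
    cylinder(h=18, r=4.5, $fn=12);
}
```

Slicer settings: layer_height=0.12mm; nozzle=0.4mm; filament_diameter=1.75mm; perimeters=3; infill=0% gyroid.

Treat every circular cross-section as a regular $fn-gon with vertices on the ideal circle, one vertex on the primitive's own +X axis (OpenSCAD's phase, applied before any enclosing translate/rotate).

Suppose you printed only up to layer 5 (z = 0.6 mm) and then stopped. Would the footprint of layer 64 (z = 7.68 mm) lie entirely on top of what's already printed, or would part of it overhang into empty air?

Compare the two slices. At z = 0.6: the 26.5×13.5 cube contributes its full rectangle (area 357.75 mm²); the r=4.5 cylinder at (2.5, 5) gives a regular 12-gon of circumradius 4.5 (constant along its height) (area = (12/2)·4.500²·sin(360°/12) = 60.75 mm²); After the difference (first − rest): starting from the 26.5×13.5 cube (357.75 mm²), the r=4.5 cylinder at (2.5, 5) partially overlaps it — only the 51.15 mm² overlap (of its 60.75 mm²) is removed, clipping the outline — area = 306.60 mm². At z = 7.68: the cube is present — its section is the full 26.5×13.5 rectangle (area 357.75 mm²); the r=4.5 cylinder at (2.5, 5) contributes a regular 12-gon of circumradius 4.5 (area = (12/2)·4.500²·sin(360°/12) = 60.75 mm²); Subtracting the remaining from the first: starting from the 26.5×13.5 cube (357.75 mm²), the r=4.5 cylinder at (2.5, 5) partially overlaps it — only the 51.15 mm² overlap (of its 60.75 mm²) is removed, clipping the outline — area = 306.60 mm². Checking containment: the cross-section at z = 7.68 is a subset of the cross-section at z = 0.6.

entirely on top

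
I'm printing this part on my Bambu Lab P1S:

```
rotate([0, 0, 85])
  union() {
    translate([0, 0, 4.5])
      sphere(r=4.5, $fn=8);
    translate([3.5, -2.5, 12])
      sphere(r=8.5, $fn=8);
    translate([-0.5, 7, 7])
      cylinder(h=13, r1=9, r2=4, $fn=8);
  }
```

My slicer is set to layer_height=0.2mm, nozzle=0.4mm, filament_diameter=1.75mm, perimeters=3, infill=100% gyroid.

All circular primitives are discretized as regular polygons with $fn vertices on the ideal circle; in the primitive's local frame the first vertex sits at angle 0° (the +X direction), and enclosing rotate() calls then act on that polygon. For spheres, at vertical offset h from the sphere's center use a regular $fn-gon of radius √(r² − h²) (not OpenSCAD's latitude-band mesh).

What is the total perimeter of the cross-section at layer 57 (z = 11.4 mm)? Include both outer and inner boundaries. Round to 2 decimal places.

At z = 11.4 mm: the sphere is not intersected at this z (|z−center|=6.900 > r=4.5); the r=8.5 sphere at (3.5, -2.5) slices to a regular 8-gon of circumradius 8.479 (√(r²−h²) with h=0.6 from center) (perimeter = 2·8·8.479·sin(180°/8) = 51.92 mm); the cone at (-0.5, 7) contributes a regular 8-gon of circumradius 7.308 (interpolated between r1=9 and r2=4 at t=0.338) (perimeter = 2·8·7.308·sin(180°/8) = 44.74 mm); Merging all regions: the regions partially overlap (shared area 34.88 mm²), so the edge portions inside another operand are dropped and the merged outline is re-measured after clipping — boundary = 72.48 mm; (whole slice rotated 85° about Z — lengths, areas and connectivity unchanged). Overall, the cross-section is a single solid region. Total boundary length (outer) = 72.48 mm.

72.48 mm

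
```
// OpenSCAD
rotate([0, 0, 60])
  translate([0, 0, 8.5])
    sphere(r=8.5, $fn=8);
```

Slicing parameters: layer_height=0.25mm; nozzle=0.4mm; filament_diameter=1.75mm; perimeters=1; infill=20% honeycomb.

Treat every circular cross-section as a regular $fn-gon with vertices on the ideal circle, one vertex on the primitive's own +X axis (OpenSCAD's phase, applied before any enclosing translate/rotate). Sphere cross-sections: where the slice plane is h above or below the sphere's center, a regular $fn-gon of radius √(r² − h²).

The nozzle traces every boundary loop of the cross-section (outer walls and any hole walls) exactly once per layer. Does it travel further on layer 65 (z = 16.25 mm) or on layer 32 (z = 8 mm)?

Layer 65 (z = 16.25): the r=8.5 sphere slices to a regular 8-gon of circumradius 3.491 (√(r²−h²) with h=7.75 from center) (perimeter = 2·8·3.491·sin(180°/8) = 21.38 mm); (rotated 60° about Z; rotation is an isometry so areas/perimeters/island counts are preserved). So its perimeter = 21.38 mm. Layer 32 (z = 8): the r=8.5 sphere contributes a regular 8-gon of circumradius √(8.5²−0.5²) = 8.485 (perimeter = 2·8·8.485·sin(180°/8) = 51.95 mm); (rotated 60° about Z; rotation is an isometry so areas/perimeters/island counts are preserved). So its perimeter = 51.95 mm. Layer 32 is larger (51.95 vs 21.38 mm).

layer 32 (z = 8 mm)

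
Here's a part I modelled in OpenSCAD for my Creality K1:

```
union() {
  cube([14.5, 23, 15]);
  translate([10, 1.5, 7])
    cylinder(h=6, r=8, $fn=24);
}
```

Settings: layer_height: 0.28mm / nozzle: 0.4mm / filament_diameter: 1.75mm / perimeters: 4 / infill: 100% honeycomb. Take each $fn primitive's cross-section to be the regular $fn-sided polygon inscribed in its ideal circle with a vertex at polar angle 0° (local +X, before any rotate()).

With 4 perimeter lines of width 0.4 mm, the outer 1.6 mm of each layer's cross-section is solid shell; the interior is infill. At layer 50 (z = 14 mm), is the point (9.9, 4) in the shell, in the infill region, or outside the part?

At z = 14 mm: the cube (footprint 14.5×23) is included at this height; the cylinder at (10, 1.5) is not intersected at this z (z outside [7, 13]); Taking the union: only the 14.5×23 cube is present, so the union is just that shape — 1 connected region. Overall, the cross-section is a single solid region. The nearest boundary edge runs (0.00, 0.00)→(14.50, 0.00); distance from the point to it = 4.00 mm. The point is inside the cross-section and 4.00 mm from the nearest boundary — more than the 1.6 mm shell width (4 × 0.4), so it's in the infill interior.

infill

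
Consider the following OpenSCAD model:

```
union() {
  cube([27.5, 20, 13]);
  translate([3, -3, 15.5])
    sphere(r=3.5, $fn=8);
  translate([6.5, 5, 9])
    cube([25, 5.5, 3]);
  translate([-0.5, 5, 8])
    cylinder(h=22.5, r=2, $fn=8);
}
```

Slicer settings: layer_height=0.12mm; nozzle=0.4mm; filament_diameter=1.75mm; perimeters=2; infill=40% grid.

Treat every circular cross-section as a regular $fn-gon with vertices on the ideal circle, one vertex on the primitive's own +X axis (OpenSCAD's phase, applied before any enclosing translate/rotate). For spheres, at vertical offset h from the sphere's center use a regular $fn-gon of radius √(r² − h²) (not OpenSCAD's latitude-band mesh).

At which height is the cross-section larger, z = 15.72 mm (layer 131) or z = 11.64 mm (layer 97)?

Layer 131 (z = 15.72): the cube is not intersected at this z (z outside [0, 13]); the r=3.5 sphere at (3, -3) contributes a regular 8-gon of circumradius √(3.5²−0.22²) = 3.493 (area = (8/2)·3.493²·sin(360°/8) = 34.51 mm²); the cube at (6.5, 5) is absent (z outside [9, 12]); the cylinder at (-0.5, 5): section is a regular 8-gon, circumradius r=2 (area = (8/2)·2.000²·sin(360°/8) = 11.31 mm²); Taking the union: the 2 present regions are separate (no shared area or edge), so areas and boundary lengths simply add and each stays a separate island — area = 45.83 mm². So its area = 45.83 mm². Layer 97 (z = 11.64): the cube is present — its section is the full 27.5×20 rectangle (area 550.00 mm²); the sphere at (3, -3) does not reach this height (|z−center|=3.860 > r=3.5); the cube at (6.5, 5) (footprint 25×5.5) is included at this height (area 137.50 mm²); the r=2 cylinder at (-0.5, 5) gives a regular 8-gon of circumradius 2 (constant along its height) (area = (8/2)·2.000²·sin(360°/8) = 11.31 mm²); Taking the union: the regions partially overlap — summed areas 698.81 mm² minus the doubly-counted overlap 119.26 mm² gives 579.55 mm² — area = 579.55 mm². So its area = 579.55 mm². Layer 97 is larger (579.55 vs 45.83 mm²).

layer 97 (z = 11.64 mm)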